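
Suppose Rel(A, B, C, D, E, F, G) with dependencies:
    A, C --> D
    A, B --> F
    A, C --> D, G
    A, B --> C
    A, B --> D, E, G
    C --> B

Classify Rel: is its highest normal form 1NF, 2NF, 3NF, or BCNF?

3NF

Candidate keys: {A, B}, {A, C}. Prime attributes: {A, B, C}.
C --> B: {C}⁺ = {B, C}, which is not all of the attributes, so the left side is not a superkey — BCNF is violated.
Its right-hand attributes {B} are all prime, as are those of every other non-superkey FD — the relation is in 3NF.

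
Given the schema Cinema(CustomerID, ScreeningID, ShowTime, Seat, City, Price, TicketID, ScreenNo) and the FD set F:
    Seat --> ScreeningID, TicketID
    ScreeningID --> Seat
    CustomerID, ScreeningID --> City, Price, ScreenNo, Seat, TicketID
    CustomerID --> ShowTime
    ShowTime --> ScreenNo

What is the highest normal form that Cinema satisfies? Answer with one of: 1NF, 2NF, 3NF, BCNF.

1NF

Candidate keys: {CustomerID, ScreeningID}, {CustomerID, Seat}. Prime attributes: {CustomerID, ScreeningID, Seat}.
Seat --> ScreeningID, TicketID breaks BCNF: {Seat}⁺ = {ScreeningID, Seat, TicketID}, so {Seat} is not a superkey.
Because {TicketID} is non-prime and the left side of Seat --> ScreeningID, TicketID is not a superkey, the relation is not in 3NF.
The proper key subset {CustomerID} of {CustomerID, ScreeningID} determines non-prime {ScreenNo, ShowTime}, so the relation is not even in 2NF.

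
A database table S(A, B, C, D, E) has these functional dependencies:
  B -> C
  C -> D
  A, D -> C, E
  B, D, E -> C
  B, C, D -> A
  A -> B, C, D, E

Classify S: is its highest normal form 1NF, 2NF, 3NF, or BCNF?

Candidate keys: {A}, {B}. Prime attributes: {A, B}.
C -> D breaks BCNF: {C}⁺ = {C, D}, so {C} is not a superkey.
Because {D} is non-prime and the left side of C -> D is not a superkey, the relation is not in 3NF.
With only single-attribute keys there can be no partial dependency, so 2NF holds.

2NF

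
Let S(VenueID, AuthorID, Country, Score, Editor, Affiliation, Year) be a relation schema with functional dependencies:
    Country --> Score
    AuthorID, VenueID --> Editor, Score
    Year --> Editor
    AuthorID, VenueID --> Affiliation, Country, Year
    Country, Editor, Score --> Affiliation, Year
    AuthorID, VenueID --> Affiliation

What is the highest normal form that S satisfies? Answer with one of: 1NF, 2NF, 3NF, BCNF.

Candidate key: {AuthorID, VenueID}. Prime attributes: {AuthorID, VenueID}.
For Country --> Score we have {Country}⁺ = {Country, Score}; {Country} is not a superkey, so BCNF fails.
Country --> Score determines the non-prime attribute {Score} from a non-superkey — 3NF is violated.
No proper subset of a key has a non-prime attribute in its closure, so there is no partial dependency; 2NF holds.

2NF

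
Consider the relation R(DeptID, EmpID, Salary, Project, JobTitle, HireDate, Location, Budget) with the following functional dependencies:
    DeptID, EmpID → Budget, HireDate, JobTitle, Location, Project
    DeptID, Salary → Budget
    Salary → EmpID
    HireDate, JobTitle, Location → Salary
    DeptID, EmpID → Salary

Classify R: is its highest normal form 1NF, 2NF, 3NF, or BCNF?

3NF

Candidate keys: {DeptID, EmpID}, {DeptID, HireDate, JobTitle, Location}, {DeptID, Salary}. Prime attributes: {DeptID, EmpID, HireDate, JobTitle, Location, Salary}.
Salary → EmpID: {Salary}⁺ = {EmpID, Salary}, which is not all of the attributes, so the left side is not a superkey — BCNF is violated.
But every attribute on its right side ({EmpID}) is prime, and the same holds for every other non-superkey FD, so 3NF still holds.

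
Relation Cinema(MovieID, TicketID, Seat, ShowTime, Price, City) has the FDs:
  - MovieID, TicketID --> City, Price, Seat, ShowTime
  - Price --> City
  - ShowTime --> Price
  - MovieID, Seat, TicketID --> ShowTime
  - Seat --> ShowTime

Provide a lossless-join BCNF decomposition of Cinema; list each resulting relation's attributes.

Candidate key of the original relation: {MovieID, TicketID}.
Within {City, MovieID, Price, Seat, ShowTime, TicketID}: {Price}⁺ ∩ {City, MovieID, Price, Seat, ShowTime, TicketID} = {City, Price}, not the whole set, so Price --> City violates BCNF; decompose into {City, Price} and {MovieID, Price, Seat, ShowTime, TicketID}.
{City, Price}: every determinant is a superkey — BCNF.
Within {MovieID, Price, Seat, ShowTime, TicketID}: {ShowTime}⁺ ∩ {MovieID, Price, Seat, ShowTime, TicketID} = {Price, ShowTime}, not the whole set, so ShowTime --> Price violates BCNF; decompose into {Price, ShowTime} and {MovieID, Seat, ShowTime, TicketID}.
{Price, ShowTime}: every determinant is a superkey — BCNF.
Within {MovieID, Seat, ShowTime, TicketID}: {Seat}⁺ ∩ {MovieID, Seat, ShowTime, TicketID} = {Seat, ShowTime}, not the whole set, so Seat --> ShowTime violates BCNF; decompose into {Seat, ShowTime} and {MovieID, Seat, TicketID}.
{Seat, ShowTime}: every determinant is a superkey — BCNF.
{MovieID, Seat, TicketID}: every determinant is a superkey — BCNF.

{City, Price}; {MovieID, Seat, TicketID}; {Price, ShowTime}; {Seat, ShowTime}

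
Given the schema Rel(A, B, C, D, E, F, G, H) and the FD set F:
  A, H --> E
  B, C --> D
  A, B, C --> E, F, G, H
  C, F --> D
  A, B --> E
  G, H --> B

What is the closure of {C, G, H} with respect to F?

Start with {C, G, H}.
G, H --> B applies; add {B} → now {B, C, G, H}.
B, C --> D applies; add {D} → now {B, C, D, G, H}.
No further FD applies.

{B, C, D, G, H}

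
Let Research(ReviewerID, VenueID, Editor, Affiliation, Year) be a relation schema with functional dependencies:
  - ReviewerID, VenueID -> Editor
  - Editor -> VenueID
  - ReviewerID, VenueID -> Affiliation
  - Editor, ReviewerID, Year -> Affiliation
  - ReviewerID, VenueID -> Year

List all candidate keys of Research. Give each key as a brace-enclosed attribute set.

{Editor, ReviewerID}, {ReviewerID, VenueID}

No FD produces {ReviewerID}, so it must be in every candidate key.
{Editor, ReviewerID}⁺ = {Affiliation, Editor, ReviewerID, VenueID, Year} — all of the relation — so {Editor, ReviewerID} is a candidate key.
{ReviewerID, VenueID}⁺ = {Affiliation, Editor, ReviewerID, VenueID, Year} — all of the relation — so {ReviewerID, VenueID} is a candidate key.
These are minimal and exhaustive — every other superkey contains one of them.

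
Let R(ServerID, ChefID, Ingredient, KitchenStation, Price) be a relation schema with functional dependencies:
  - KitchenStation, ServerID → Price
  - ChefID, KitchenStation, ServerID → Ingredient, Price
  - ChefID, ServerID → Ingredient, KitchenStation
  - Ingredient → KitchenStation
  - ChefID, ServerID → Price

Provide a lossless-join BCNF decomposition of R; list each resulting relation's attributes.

Candidate key of the original relation: {ChefID, ServerID}.
In {ChefID, Ingredient, KitchenStation, Price, ServerID}, {KitchenStation, ServerID} is not a superkey ({KitchenStation, ServerID}⁺ restricted to this set is {KitchenStation, Price, ServerID}), so split on KitchenStation, ServerID → Price into {KitchenStation, Price, ServerID} and {ChefID, Ingredient, KitchenStation, ServerID}.
{KitchenStation, Price, ServerID} has no BCNF violation.
In {ChefID, Ingredient, KitchenStation, ServerID}, {Ingredient} is not a superkey ({Ingredient}⁺ restricted to this set is {Ingredient, KitchenStation}), so split on Ingredient → KitchenStation into {Ingredient, KitchenStation} and {ChefID, Ingredient, ServerID}.
{Ingredient, KitchenStation} has no BCNF violation.
{ChefID, Ingredient, ServerID} has no BCNF violation.

{ChefID, Ingredient, ServerID}; {Ingredient, KitchenStation}; {KitchenStation, Price, ServerID}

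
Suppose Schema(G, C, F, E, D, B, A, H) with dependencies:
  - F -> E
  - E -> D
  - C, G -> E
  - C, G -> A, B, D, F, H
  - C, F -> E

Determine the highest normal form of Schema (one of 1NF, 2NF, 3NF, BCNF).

Candidate key: {C, G}. Prime attributes: {C, G}.
For F -> E we have {F}⁺ = {D, E, F}; {F} is not a superkey, so BCNF fails.
F -> E has non-prime {E} on the right and a non-superkey on the left, so 3NF fails.
No non-prime attribute depends on a proper subset of any candidate key, so 2NF holds.

2NF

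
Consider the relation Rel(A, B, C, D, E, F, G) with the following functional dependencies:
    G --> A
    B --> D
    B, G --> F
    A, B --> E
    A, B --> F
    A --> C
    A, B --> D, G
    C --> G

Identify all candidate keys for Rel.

Attributes never on any right-hand side: {B} — every candidate key must contain it.
{A, B} is a candidate key since {A, B}⁺ = {A, B, C, D, E, F, G} covers every attribute.
{B, C} is a candidate key since {B, C}⁺ = {A, B, C, D, E, F, G} covers every attribute.
{B, G} is a candidate key since {B, G}⁺ = {A, B, C, D, E, F, G} covers every attribute.
These are minimal and exhaustive — every other superkey contains one of them.

{A, B}, {B, C}, {B, G}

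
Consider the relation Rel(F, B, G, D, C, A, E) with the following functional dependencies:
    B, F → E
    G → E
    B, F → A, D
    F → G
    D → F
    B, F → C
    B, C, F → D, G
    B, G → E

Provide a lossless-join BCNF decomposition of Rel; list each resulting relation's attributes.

{A, B, C, D}; {D, F}; {E, G}; {F, G}

Candidate keys of the original relation: {B, D}, {B, F}.
{A, B, C, D, E, F, G}: {G} determines {E, G} here but is not a superkey — split on G → E, giving {E, G} and {A, B, C, D, F, G}.
{E, G} has no BCNF violation.
{A, B, C, D, F, G}: {F} determines {F, G} here but is not a superkey — split on F → G, giving {F, G} and {A, B, C, D, F}.
{F, G} has no BCNF violation.
{A, B, C, D, F}: {D} determines {D, F} here but is not a superkey — split on D → F, giving {D, F} and {A, B, C, D}.
{D, F} has no BCNF violation.
{A, B, C, D} has no BCNF violation.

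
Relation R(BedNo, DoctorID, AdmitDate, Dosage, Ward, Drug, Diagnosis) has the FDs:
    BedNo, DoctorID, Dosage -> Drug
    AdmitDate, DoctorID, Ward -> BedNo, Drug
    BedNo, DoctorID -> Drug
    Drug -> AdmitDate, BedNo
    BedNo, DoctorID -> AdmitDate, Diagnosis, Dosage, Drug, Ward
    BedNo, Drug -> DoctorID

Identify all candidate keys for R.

{Drug}⁺ = {AdmitDate, BedNo, Diagnosis, DoctorID, Dosage, Drug, Ward}, which is every attribute, so {Drug} is a candidate key.
{BedNo, DoctorID}⁺ = {AdmitDate, BedNo, Diagnosis, DoctorID, Dosage, Drug, Ward}, which is every attribute, so {BedNo, DoctorID} is a candidate key.
{AdmitDate, DoctorID, Ward}⁺ = {AdmitDate, BedNo, Diagnosis, DoctorID, Dosage, Drug, Ward}, which is every attribute, so {AdmitDate, DoctorID, Ward} is a candidate key.
These are minimal and exhaustive — every other superkey contains one of them.

{AdmitDate, DoctorID, Ward}, {BedNo, DoctorID}, {Drug}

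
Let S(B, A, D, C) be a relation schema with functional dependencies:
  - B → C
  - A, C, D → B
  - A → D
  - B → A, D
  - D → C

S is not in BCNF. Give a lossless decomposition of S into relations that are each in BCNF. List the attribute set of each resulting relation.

{A, B, D}; {C, D}

Candidate keys of the original relation: {A}, {B}.
{A, B, C, D}: {D} determines {C, D} here but is not a superkey — split on D → C, giving {C, D} and {A, B, D}.
{C, D} is in BCNF.
{A, B, D} is in BCNF.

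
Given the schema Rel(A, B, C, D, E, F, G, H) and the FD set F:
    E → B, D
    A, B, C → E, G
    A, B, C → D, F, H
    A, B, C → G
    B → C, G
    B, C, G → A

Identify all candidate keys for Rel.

{B}, {E}

Closure of {B} is {A, B, C, D, E, F, G, H}, the whole schema; {B} is a candidate key.
Closure of {E} is {A, B, C, D, E, F, G, H}, the whole schema; {E} is a candidate key.
These are minimal and exhaustive — every other superkey contains one of them.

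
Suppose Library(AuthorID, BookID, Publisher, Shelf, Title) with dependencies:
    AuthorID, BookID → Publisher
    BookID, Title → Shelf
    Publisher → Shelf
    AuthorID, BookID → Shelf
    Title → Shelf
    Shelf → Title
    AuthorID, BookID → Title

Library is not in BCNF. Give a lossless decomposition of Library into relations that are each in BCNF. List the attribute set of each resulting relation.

Candidate key of the original relation: {AuthorID, BookID}.
In {AuthorID, BookID, Publisher, Shelf, Title}, {BookID, Title} is not a superkey ({BookID, Title}⁺ restricted to this set is {BookID, Shelf, Title}), so split on BookID, Title → Shelf into {BookID, Shelf, Title} and {AuthorID, BookID, Publisher, Title}.
In {BookID, Shelf, Title}, {Title} is not a superkey ({Title}⁺ restricted to this set is {Shelf, Title}), so split on Title → Shelf into {Shelf, Title} and {BookID, Title}.
{Shelf, Title} has no BCNF violation.
{BookID, Title} has no BCNF violation.
In {AuthorID, BookID, Publisher, Title}, {Publisher} is not a superkey ({Publisher}⁺ restricted to this set is {Publisher, Title}), so split on Publisher → Title into {Publisher, Title} and {AuthorID, BookID, Publisher}.
{Publisher, Title} has no BCNF violation.
{AuthorID, BookID, Publisher} has no BCNF violation.

{AuthorID, BookID, Publisher}; {BookID, Title}; {Publisher, Title}; {Shelf, Title}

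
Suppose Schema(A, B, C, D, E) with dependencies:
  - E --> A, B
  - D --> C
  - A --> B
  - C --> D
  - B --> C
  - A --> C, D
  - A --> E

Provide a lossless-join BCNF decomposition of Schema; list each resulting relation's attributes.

{A, B, E}; {B, D}; {C, D}

Candidate keys of the original relation: {A}, {E}.
{A, B, C, D, E}: {D} determines {C, D} here but is not a superkey — split on D --> C, giving {C, D} and {A, B, D, E}.
{C, D} has no BCNF violation.
{A, B, D, E}: {B} determines {B, D} here but is not a superkey — split on B --> D, giving {B, D} and {A, B, E}.
{B, D} has no BCNF violation.
{A, B, E} has no BCNF violation.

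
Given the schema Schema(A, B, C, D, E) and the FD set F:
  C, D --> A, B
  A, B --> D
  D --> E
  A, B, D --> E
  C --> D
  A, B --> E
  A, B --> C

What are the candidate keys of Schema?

{A, B}, {C}

{C}⁺ = {A, B, C, D, E} — all of the relation — so {C} is a candidate key.
{A, B}⁺ = {A, B, C, D, E} — all of the relation — so {A, B} is a candidate key.
No proper subset of any of these is a key, and no other minimal superkey exists.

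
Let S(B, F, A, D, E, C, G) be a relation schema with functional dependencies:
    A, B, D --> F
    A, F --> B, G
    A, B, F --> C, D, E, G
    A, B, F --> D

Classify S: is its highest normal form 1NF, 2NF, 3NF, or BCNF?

BCNF

Candidate keys: {A, B, D}, {A, F}. Prime attributes: {A, B, D, F}.
Every FD has a superkey on the left, so the relation is in BCNF.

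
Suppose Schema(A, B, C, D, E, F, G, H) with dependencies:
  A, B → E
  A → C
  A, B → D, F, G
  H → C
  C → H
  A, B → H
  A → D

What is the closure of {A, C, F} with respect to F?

{A, C, D, F, H}

Start with {A, C, F}.
C → H applies; add {H} → now {A, C, F, H}.
A → D applies; add {D} → now {A, C, D, F, H}.
No further FD applies.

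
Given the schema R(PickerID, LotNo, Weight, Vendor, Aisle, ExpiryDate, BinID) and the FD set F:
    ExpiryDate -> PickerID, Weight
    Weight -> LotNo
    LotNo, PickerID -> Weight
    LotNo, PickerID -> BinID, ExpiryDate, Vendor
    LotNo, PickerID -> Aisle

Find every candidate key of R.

{ExpiryDate}, {LotNo, PickerID}, {PickerID, Weight}

{ExpiryDate} is a candidate key since {ExpiryDate}⁺ = {Aisle, BinID, ExpiryDate, LotNo, PickerID, Vendor, Weight} covers every attribute.
{LotNo, PickerID} is a candidate key since {LotNo, PickerID}⁺ = {Aisle, BinID, ExpiryDate, LotNo, PickerID, Vendor, Weight} covers every attribute.
{PickerID, Weight} is a candidate key since {PickerID, Weight}⁺ = {Aisle, BinID, ExpiryDate, LotNo, PickerID, Vendor, Weight} covers every attribute.
Any other superkey properly contains one of these, so there are no further candidate keys.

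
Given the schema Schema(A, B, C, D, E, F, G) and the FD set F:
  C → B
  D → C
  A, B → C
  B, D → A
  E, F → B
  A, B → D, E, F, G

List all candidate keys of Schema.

{A, B}, {A, C}, {A, E, F}, {D}

{D} is a candidate key since {D}⁺ = {A, B, C, D, E, F, G} covers every attribute.
{A, B} is a candidate key since {A, B}⁺ = {A, B, C, D, E, F, G} covers every attribute.
{A, C} is a candidate key since {A, C}⁺ = {A, B, C, D, E, F, G} covers every attribute.
{A, E, F} is a candidate key since {A, E, F}⁺ = {A, B, C, D, E, F, G} covers every attribute.
Any other superkey properly contains one of these, so there are no further candidate keys.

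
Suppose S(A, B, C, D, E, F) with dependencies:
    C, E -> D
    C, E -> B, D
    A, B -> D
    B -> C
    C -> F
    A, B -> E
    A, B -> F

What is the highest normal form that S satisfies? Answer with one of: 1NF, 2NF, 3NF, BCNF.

Candidate keys: {A, B}, {A, C, E}. Prime attributes: {A, B, C, E}.
C, E -> D: {C, E}⁺ = {B, C, D, E, F}, which is not all of the attributes, so the left side is not a superkey — BCNF is violated.
C, E -> D has non-prime {D} on the right and a non-superkey on the left, so 3NF fails.
The proper key subset {B} of {A, B} determines non-prime {F}, so the relation is not even in 2NF.

1NF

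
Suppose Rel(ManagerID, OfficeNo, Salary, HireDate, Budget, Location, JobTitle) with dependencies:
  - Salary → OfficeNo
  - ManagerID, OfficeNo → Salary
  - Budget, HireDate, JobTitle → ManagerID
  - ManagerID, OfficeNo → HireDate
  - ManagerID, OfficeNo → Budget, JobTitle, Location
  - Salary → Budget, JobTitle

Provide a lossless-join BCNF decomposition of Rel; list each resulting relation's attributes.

Candidate keys of the original relation: {Budget, HireDate, JobTitle, OfficeNo}, {HireDate, Salary}, {ManagerID, OfficeNo}, {ManagerID, Salary}.
Within {Budget, HireDate, JobTitle, Location, ManagerID, OfficeNo, Salary}: {Salary}⁺ ∩ {Budget, HireDate, JobTitle, Location, ManagerID, OfficeNo, Salary} = {Budget, JobTitle, OfficeNo, Salary}, not the whole set, so Salary → Budget, JobTitle, OfficeNo violates BCNF; decompose into {Budget, JobTitle, OfficeNo, Salary} and {HireDate, Location, ManagerID, Salary}.
{Budget, JobTitle, OfficeNo, Salary} has no BCNF violation.
{HireDate, Location, ManagerID, Salary} has no BCNF violation.

{Budget, JobTitle, OfficeNo, Salary}; {HireDate, Location, ManagerID, Salary}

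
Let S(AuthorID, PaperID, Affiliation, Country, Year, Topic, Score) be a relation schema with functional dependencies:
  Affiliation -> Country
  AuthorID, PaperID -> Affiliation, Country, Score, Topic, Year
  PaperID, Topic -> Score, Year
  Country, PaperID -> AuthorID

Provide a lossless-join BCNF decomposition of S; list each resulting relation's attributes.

Candidate keys of the original relation: {Affiliation, PaperID}, {AuthorID, PaperID}, {Country, PaperID}.
In {Affiliation, AuthorID, Country, PaperID, Score, Topic, Year}, {Affiliation} is not a superkey ({Affiliation}⁺ restricted to this set is {Affiliation, Country}), so split on Affiliation -> Country into {Affiliation, Country} and {Affiliation, AuthorID, PaperID, Score, Topic, Year}.
{Affiliation, Country}: every determinant is a superkey — BCNF.
In {Affiliation, AuthorID, PaperID, Score, Topic, Year}, {PaperID, Topic} is not a superkey ({PaperID, Topic}⁺ restricted to this set is {PaperID, Score, Topic, Year}), so split on PaperID, Topic -> Score, Year into {PaperID, Score, Topic, Year} and {Affiliation, AuthorID, PaperID, Topic}.
{PaperID, Score, Topic, Year}: every determinant is a superkey — BCNF.
{Affiliation, AuthorID, PaperID, Topic}: every determinant is a superkey — BCNF.

{Affiliation, AuthorID, PaperID, Topic}; {Affiliation, Country}; {PaperID, Score, Topic, Year}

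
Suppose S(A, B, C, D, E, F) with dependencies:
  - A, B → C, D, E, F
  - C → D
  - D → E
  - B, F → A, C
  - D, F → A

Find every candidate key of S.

No FD produces {B}, so it must be in every candidate key.
{A, B} is a candidate key since {A, B}⁺ = {A, B, C, D, E, F} covers every attribute.
{B, F} is a candidate key since {B, F}⁺ = {A, B, C, D, E, F} covers every attribute.
These are minimal and exhaustive — every other superkey contains one of them.

{A, B}, {B, F}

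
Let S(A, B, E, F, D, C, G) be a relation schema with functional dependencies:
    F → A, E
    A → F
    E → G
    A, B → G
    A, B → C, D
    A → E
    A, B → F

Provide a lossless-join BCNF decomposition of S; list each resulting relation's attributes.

{A, E, F}; {B, C, D, F}; {E, G}

Candidate keys of the original relation: {A, B}, {B, F}.
In {A, B, C, D, E, F, G}, {F} is not a superkey ({F}⁺ restricted to this set is {A, E, F, G}), so split on F → A, E, G into {A, E, F, G} and {B, C, D, F}.
In {A, E, F, G}, {E} is not a superkey ({E}⁺ restricted to this set is {E, G}), so split on E → G into {E, G} and {A, E, F}.
{E, G} has no BCNF violation.
{A, E, F} has no BCNF violation.
{B, C, D, F} has no BCNF violation.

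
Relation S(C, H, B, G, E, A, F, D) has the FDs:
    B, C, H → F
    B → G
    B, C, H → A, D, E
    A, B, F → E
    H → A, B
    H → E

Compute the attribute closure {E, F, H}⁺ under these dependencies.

Start with {E, F, H}.
H → A, B applies; add {A, B} → now {A, B, E, F, H}.
B → G applies; add {G} → now {A, B, E, F, G, H}.
No further FD applies.

{A, B, E, F, G, H}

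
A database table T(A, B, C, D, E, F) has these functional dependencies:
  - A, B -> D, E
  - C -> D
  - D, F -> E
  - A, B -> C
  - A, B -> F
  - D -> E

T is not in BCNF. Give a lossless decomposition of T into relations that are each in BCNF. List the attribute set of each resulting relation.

Candidate key of the original relation: {A, B}.
In {A, B, C, D, E, F}, {C} is not a superkey ({C}⁺ restricted to this set is {C, D, E}), so split on C -> D, E into {C, D, E} and {A, B, C, F}.
In {C, D, E}, {D} is not a superkey ({D}⁺ restricted to this set is {D, E}), so split on D -> E into {D, E} and {C, D}.
{D, E} has no BCNF violation.
{C, D} has no BCNF violation.
{A, B, C, F} has no BCNF violation.

{A, B, C, F}; {C, D}; {D, E}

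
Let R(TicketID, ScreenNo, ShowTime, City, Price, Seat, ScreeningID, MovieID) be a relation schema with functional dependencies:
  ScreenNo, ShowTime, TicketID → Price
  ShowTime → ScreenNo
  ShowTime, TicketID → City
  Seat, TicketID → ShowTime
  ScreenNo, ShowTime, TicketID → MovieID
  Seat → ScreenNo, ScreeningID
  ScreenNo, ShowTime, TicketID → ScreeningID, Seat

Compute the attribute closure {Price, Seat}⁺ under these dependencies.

{Price, ScreenNo, ScreeningID, Seat}

Start with {Price, Seat}.
Seat → ScreenNo, ScreeningID applies; add {ScreenNo, ScreeningID} → now {Price, ScreenNo, ScreeningID, Seat}.
No further FD applies.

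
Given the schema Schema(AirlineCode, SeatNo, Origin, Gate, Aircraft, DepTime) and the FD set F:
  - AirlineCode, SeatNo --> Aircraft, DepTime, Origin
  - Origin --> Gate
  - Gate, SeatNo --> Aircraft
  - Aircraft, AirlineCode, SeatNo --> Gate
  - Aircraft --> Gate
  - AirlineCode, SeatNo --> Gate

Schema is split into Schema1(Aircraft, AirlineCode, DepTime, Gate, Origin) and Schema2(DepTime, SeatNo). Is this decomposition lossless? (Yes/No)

Common attributes: {DepTime}; their closure is {DepTime}.
Schema1 ⊄ {DepTime} and Schema2 ⊄ {DepTime}, so the split is lossy.

No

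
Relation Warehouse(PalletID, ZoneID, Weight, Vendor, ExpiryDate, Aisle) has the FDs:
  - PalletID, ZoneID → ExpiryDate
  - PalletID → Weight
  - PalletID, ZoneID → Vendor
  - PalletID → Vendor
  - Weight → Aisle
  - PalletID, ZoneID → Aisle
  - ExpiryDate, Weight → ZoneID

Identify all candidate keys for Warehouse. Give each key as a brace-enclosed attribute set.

No FD produces {PalletID}, so it must be in every candidate key.
Closure of {ExpiryDate, PalletID} is {Aisle, ExpiryDate, PalletID, Vendor, Weight, ZoneID}, the whole schema; {ExpiryDate, PalletID} is a candidate key.
Closure of {PalletID, ZoneID} is {Aisle, ExpiryDate, PalletID, Vendor, Weight, ZoneID}, the whole schema; {PalletID, ZoneID} is a candidate key.
No proper subset of any of these is a key, and no other minimal superkey exists.

{ExpiryDate, PalletID}, {PalletID, ZoneID}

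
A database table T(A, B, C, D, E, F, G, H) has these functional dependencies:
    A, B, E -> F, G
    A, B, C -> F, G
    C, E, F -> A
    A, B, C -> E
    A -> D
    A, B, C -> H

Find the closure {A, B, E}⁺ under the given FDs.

Start with {A, B, E}.
A, B, E -> F, G applies; add {F, G} → now {A, B, E, F, G}.
A -> D applies; add {D} → now {A, B, D, E, F, G}.
No further FD applies.

{A, B, D, E, F, G}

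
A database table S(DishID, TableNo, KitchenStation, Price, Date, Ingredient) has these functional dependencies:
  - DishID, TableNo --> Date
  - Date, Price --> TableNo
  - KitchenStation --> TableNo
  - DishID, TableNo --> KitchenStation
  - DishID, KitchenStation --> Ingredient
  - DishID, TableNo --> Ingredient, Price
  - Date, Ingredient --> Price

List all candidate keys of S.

{Date, DishID, Ingredient}, {Date, DishID, Price}, {DishID, KitchenStation}, {DishID, TableNo}

Attributes never on any right-hand side: {DishID} — every candidate key must contain it.
{DishID, KitchenStation} is a candidate key since {DishID, KitchenStation}⁺ = {Date, DishID, Ingredient, KitchenStation, Price, TableNo} covers every attribute.
{DishID, TableNo} is a candidate key since {DishID, TableNo}⁺ = {Date, DishID, Ingredient, KitchenStation, Price, TableNo} covers every attribute.
{Date, DishID, Ingredient} is a candidate key since {Date, DishID, Ingredient}⁺ = {Date, DishID, Ingredient, KitchenStation, Price, TableNo} covers every attribute.
{Date, DishID, Price} is a candidate key since {Date, DishID, Price}⁺ = {Date, DishID, Ingredient, KitchenStation, Price, TableNo} covers every attribute.
These are minimal and exhaustive — every other superkey contains one of them.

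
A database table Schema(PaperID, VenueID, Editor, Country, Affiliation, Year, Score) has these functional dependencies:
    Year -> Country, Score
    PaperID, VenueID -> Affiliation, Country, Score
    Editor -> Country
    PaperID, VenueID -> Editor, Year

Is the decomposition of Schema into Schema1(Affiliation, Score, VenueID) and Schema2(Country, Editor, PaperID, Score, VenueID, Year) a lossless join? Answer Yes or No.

No

Schema1 ∩ Schema2 = {Score, VenueID}; its closure under F is {Score, VenueID}.
The closure covers neither Schema1 nor Schema2 entirely; the join is not lossless.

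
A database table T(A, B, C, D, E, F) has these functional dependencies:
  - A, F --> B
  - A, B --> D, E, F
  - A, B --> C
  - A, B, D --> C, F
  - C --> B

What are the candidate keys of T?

Attributes never on any right-hand side: {A} — every candidate key must contain it.
{A, B}⁺ = {A, B, C, D, E, F} — all of the relation — so {A, B} is a candidate key.
{A, C}⁺ = {A, B, C, D, E, F} — all of the relation — so {A, C} is a candidate key.
{A, F}⁺ = {A, B, C, D, E, F} — all of the relation — so {A, F} is a candidate key.
No proper subset of any of these is a key, and no other minimal superkey exists.

{A, B}, {A, C}, {A, F}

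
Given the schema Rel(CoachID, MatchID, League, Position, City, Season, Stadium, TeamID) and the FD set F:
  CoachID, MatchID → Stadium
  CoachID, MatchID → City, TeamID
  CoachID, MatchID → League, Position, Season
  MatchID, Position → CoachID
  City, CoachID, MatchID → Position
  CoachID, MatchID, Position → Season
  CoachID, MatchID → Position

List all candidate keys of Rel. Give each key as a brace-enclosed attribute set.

{MatchID} never appears on the right of any FD, so every key must include it.
Closure of {CoachID, MatchID} is {City, CoachID, League, MatchID, Position, Season, Stadium, TeamID}, the whole schema; {CoachID, MatchID} is a candidate key.
Closure of {MatchID, Position} is {City, CoachID, League, MatchID, Position, Season, Stadium, TeamID}, the whole schema; {MatchID, Position} is a candidate key.
No proper subset of any of these is a key, and no other minimal superkey exists.

{CoachID, MatchID}, {MatchID, Position}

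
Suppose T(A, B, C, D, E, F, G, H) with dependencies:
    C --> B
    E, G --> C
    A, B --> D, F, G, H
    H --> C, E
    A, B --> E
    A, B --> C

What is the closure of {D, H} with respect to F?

Start with {D, H}.
H --> C, E applies; add {C, E} → now {C, D, E, H}.
C --> B applies; add {B} → now {B, C, D, E, H}.
No further FD applies.

{B, C, D, E, H}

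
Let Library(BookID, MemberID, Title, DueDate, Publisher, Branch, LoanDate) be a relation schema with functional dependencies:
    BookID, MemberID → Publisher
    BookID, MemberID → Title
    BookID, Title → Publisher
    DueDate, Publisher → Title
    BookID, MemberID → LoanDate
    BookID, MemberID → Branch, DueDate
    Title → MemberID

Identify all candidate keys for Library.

No FD produces {BookID}, so it must be in every candidate key.
{BookID, MemberID}⁺ = {BookID, Branch, DueDate, LoanDate, MemberID, Publisher, Title}, which is every attribute, so {BookID, MemberID} is a candidate key.
{BookID, Title}⁺ = {BookID, Branch, DueDate, LoanDate, MemberID, Publisher, Title}, which is every attribute, so {BookID, Title} is a candidate key.
{BookID, DueDate, Publisher}⁺ = {BookID, Branch, DueDate, LoanDate, MemberID, Publisher, Title}, which is every attribute, so {BookID, DueDate, Publisher} is a candidate key.
No proper subset of any of these is a key, and no other minimal superkey exists.

{BookID, DueDate, Publisher}, {BookID, MemberID}, {BookID, Title}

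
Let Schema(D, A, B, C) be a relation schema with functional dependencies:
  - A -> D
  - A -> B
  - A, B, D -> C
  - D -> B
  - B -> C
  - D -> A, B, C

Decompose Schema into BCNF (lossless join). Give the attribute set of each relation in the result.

Candidate keys of the original relation: {A}, {D}.
Within {A, B, C, D}: {B}⁺ ∩ {A, B, C, D} = {B, C}, not the whole set, so B -> C violates BCNF; decompose into {B, C} and {A, B, D}.
{B, C}: every determinant is a superkey — BCNF.
{A, B, D}: every determinant is a superkey — BCNF.

{A, B, D}; {B, C}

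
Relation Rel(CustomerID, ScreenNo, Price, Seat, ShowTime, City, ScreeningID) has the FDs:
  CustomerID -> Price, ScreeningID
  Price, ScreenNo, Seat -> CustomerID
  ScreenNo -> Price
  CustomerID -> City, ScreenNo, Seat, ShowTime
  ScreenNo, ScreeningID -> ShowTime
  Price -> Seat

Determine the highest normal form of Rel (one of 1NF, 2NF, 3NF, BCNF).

Candidate keys: {CustomerID}, {ScreenNo}. Prime attributes: {CustomerID, ScreenNo}.
Price -> Seat breaks BCNF: {Price}⁺ = {Price, Seat}, so {Price} is not a superkey.
Because {Seat} is non-prime and the left side of Price -> Seat is not a superkey, the relation is not in 3NF.
With only single-attribute keys there can be no partial dependency, so 2NF holds.

2NF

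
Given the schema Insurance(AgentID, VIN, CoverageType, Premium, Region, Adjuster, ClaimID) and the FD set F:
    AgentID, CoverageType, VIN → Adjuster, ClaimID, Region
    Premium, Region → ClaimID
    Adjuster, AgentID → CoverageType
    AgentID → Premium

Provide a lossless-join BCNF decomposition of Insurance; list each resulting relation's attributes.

Candidate keys of the original relation: {Adjuster, AgentID, VIN}, {AgentID, CoverageType, VIN}.
{Adjuster, AgentID, ClaimID, CoverageType, Premium, Region, VIN}: {Premium, Region} determines {ClaimID, Premium, Region} here but is not a superkey — split on Premium, Region → ClaimID, giving {ClaimID, Premium, Region} and {Adjuster, AgentID, CoverageType, Premium, Region, VIN}.
{ClaimID, Premium, Region}: every determinant is a superkey — BCNF.
{Adjuster, AgentID, CoverageType, Premium, Region, VIN}: {Adjuster, AgentID} determines {Adjuster, AgentID, CoverageType, Premium} here but is not a superkey — split on Adjuster, AgentID → CoverageType, Premium, giving {Adjuster, AgentID, CoverageType, Premium} and {Adjuster, AgentID, Region, VIN}.
{Adjuster, AgentID, CoverageType, Premium}: {AgentID} determines {AgentID, Premium} here but is not a superkey — split on AgentID → Premium, giving {AgentID, Premium} and {Adjuster, AgentID, CoverageType}.
{AgentID, Premium}: every determinant is a superkey — BCNF.
{Adjuster, AgentID, CoverageType}: every determinant is a superkey — BCNF.
{Adjuster, AgentID, Region, VIN}: every determinant is a superkey — BCNF.

{Adjuster, AgentID, CoverageType}; {Adjuster, AgentID, Region, VIN}; {AgentID, Premium}; {ClaimID, Premium, Region}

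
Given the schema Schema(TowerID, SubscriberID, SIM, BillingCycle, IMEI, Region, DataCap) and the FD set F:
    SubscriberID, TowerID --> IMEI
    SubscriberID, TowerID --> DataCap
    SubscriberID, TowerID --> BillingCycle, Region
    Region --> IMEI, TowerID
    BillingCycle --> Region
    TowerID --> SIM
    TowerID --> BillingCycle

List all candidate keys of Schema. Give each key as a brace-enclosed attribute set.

{SubscriberID} never appears on the right of any FD, so every key must include it.
{BillingCycle, SubscriberID}⁺ = {BillingCycle, DataCap, IMEI, Region, SIM, SubscriberID, TowerID}, which is every attribute, so {BillingCycle, SubscriberID} is a candidate key.
{Region, SubscriberID}⁺ = {BillingCycle, DataCap, IMEI, Region, SIM, SubscriberID, TowerID}, which is every attribute, so {Region, SubscriberID} is a candidate key.
{SubscriberID, TowerID}⁺ = {BillingCycle, DataCap, IMEI, Region, SIM, SubscriberID, TowerID}, which is every attribute, so {SubscriberID, TowerID} is a candidate key.
Any other superkey properly contains one of these, so there are no further candidate keys.

{BillingCycle, SubscriberID}, {Region, SubscriberID}, {SubscriberID, TowerID}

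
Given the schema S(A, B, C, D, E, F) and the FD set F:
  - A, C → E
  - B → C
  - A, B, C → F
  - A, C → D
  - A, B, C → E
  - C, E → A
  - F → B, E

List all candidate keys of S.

{F}⁺ = {A, B, C, D, E, F}, which is every attribute, so {F} is a candidate key.
{A, B}⁺ = {A, B, C, D, E, F}, which is every attribute, so {A, B} is a candidate key.
{B, E}⁺ = {A, B, C, D, E, F}, which is every attribute, so {B, E} is a candidate key.
No proper subset of any of these is a key, and no other minimal superkey exists.

{A, B}, {B, E}, {F}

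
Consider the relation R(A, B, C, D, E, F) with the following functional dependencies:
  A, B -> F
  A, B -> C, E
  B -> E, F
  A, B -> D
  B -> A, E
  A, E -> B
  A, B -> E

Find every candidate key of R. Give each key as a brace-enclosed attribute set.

{A, E}, {B}

{B}⁺ = {A, B, C, D, E, F} — all of the relation — so {B} is a candidate key.
{A, E}⁺ = {A, B, C, D, E, F} — all of the relation — so {A, E} is a candidate key.
No proper subset of any of these is a key, and no other minimal superkey exists.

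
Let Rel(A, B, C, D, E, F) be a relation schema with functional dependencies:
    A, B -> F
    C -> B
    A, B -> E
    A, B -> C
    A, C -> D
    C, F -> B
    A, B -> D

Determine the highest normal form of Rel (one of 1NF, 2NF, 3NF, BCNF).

3NF

Candidate keys: {A, B}, {A, C}. Prime attributes: {A, B, C}.
C -> B breaks BCNF: {C}⁺ = {B, C}, so {C} is not a superkey.
Since {B} ⊆ prime attributes and every other non-superkey FD also has a prime right side, the schema is in 3NF.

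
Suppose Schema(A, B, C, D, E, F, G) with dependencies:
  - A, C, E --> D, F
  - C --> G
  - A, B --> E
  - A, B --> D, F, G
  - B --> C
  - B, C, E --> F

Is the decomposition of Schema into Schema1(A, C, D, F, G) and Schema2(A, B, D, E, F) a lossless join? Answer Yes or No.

No

Common attributes: {A, D, F}; their closure is {A, D, F}.
Schema1 ⊄ {A, D, F} and Schema2 ⊄ {A, D, F}, so the split is lossy.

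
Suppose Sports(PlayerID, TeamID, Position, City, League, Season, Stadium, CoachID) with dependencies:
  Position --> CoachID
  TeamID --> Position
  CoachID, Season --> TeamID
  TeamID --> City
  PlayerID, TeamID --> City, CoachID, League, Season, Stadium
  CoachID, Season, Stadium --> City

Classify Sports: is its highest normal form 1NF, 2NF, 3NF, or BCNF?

1NF

Candidate keys: {CoachID, PlayerID, Season}, {PlayerID, Position, Season}, {PlayerID, TeamID}. Prime attributes: {CoachID, PlayerID, Position, Season, TeamID}.
Position --> CoachID breaks BCNF: {Position}⁺ = {CoachID, Position}, so {Position} is not a superkey.
TeamID --> City has non-prime {City} on the right and a non-superkey on the left, so 3NF fails.
The proper key subset {TeamID} of {PlayerID, TeamID} determines non-prime {City}, so the relation is not even in 2NF.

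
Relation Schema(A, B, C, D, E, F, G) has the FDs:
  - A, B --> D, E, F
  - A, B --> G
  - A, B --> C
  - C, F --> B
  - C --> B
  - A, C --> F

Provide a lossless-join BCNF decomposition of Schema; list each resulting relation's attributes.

Candidate keys of the original relation: {A, B}, {A, C}.
In {A, B, C, D, E, F, G}, {C, F} is not a superkey ({C, F}⁺ restricted to this set is {B, C, F}), so split on C, F --> B into {B, C, F} and {A, C, D, E, F, G}.
In {B, C, F}, {C} is not a superkey ({C}⁺ restricted to this set is {B, C}), so split on C --> B into {B, C} and {C, F}.
{B, C} is in BCNF.
{C, F} is in BCNF.
{A, C, D, E, F, G} is in BCNF.

{A, C, D, E, F, G}; {B, C}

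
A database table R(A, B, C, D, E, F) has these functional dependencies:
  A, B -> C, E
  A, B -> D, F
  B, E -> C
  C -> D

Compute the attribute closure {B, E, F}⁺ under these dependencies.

Start with {B, E, F}.
B, E -> C applies; add {C} → now {B, C, E, F}.
C -> D applies; add {D} → now {B, C, D, E, F}.
No further FD applies.

{B, C, D, E, F}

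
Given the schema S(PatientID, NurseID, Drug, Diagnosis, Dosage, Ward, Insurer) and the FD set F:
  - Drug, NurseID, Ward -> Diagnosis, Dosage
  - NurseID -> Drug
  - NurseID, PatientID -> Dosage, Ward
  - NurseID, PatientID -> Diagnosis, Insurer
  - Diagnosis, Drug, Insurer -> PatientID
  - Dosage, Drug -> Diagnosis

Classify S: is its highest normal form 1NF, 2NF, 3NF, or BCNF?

Candidate keys: {Diagnosis, Insurer, NurseID}, {Dosage, Insurer, NurseID}, {Insurer, NurseID, Ward}, {NurseID, PatientID}. Prime attributes: {Diagnosis, Dosage, Insurer, NurseID, PatientID, Ward}.
Drug, NurseID, Ward -> Diagnosis, Dosage breaks BCNF: {Drug, NurseID, Ward}⁺ = {Diagnosis, Dosage, Drug, NurseID, Ward}, so {Drug, NurseID, Ward} is not a superkey.
NurseID -> Drug has non-prime {Drug} on the right and a non-superkey on the left, so 3NF fails.
The proper key subset {NurseID} of {NurseID, PatientID} determines non-prime {Drug}, so the relation is not even in 2NF.

1NF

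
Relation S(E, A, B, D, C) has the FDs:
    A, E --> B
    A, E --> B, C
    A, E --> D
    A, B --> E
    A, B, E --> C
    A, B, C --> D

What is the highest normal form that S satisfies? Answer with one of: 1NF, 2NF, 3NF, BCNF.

BCNF

Candidate keys: {A, B}, {A, E}. Prime attributes: {A, B, E}.
Each dependency's left side is a superkey — BCNF holds.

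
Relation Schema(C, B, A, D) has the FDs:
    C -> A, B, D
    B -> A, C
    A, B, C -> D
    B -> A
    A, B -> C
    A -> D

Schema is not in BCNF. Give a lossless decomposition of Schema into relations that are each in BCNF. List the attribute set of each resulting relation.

Candidate keys of the original relation: {B}, {C}.
In {A, B, C, D}, {A} is not a superkey ({A}⁺ restricted to this set is {A, D}), so split on A -> D into {A, D} and {A, B, C}.
{A, D} is in BCNF.
{A, B, C} is in BCNF.

{A, B, C}; {A, D}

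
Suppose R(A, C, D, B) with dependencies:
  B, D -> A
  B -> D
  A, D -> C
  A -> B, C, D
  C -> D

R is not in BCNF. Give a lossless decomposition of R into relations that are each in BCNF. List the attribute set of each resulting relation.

{A, B, C}; {C, D}

Candidate keys of the original relation: {A}, {B}.
Within {A, B, C, D}: {C}⁺ ∩ {A, B, C, D} = {C, D}, not the whole set, so C -> D violates BCNF; decompose into {C, D} and {A, B, C}.
{C, D}: every determinant is a superkey — BCNF.
{A, B, C}: every determinant is a superkey — BCNF.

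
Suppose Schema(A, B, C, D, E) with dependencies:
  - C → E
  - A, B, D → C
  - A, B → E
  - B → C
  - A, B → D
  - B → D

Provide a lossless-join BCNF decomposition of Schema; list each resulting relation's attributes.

Candidate key of the original relation: {A, B}.
{A, B, C, D, E}: {C} determines {C, E} here but is not a superkey — split on C → E, giving {C, E} and {A, B, C, D}.
{C, E} has no BCNF violation.
{A, B, C, D}: {B} determines {B, C, D} here but is not a superkey — split on B → C, D, giving {B, C, D} and {A, B}.
{B, C, D} has no BCNF violation.
{A, B} has no BCNF violation.

{A, B}; {B, C, D}; {C, E}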